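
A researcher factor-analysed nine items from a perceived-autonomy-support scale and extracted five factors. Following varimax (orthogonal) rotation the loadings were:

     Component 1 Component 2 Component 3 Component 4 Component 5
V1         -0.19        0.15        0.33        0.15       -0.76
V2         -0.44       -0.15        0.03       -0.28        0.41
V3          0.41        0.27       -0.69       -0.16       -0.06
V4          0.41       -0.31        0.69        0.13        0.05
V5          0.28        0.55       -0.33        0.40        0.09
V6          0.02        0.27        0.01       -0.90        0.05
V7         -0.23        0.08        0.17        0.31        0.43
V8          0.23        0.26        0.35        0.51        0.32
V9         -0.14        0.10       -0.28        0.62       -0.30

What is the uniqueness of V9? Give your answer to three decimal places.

0.418

h² = (-0.14)² + 0.10² + (-0.28)² + 0.62² + (-0.30)² = 0.0196 + 0.0100 + 0.0784 + 0.3844 + 0.0900 = 0.5824
Uniqueness u² = 1 − h² = 1 − 0.5824 = 0.4176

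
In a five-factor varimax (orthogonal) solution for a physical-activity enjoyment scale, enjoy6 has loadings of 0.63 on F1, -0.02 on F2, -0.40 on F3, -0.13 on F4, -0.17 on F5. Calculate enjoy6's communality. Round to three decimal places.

0.603

h² = 0.63² + (-0.02)² + (-0.40)² + (-0.13)² + (-0.17)² = 0.3969 + 0.0004 + 0.1600 + 0.0169 + 0.0289 = 0.6031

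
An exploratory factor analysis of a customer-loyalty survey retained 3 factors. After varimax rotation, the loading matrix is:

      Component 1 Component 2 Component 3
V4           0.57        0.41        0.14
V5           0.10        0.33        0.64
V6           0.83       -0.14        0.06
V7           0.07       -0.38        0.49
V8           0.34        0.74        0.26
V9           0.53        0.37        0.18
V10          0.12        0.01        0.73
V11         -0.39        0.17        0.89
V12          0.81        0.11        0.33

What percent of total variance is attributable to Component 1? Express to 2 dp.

SS loadings for Component 1 = 0.57² + 0.10² + 0.83² + 0.07² + 0.34² + 0.53² + 0.12² + (-0.39)² + 0.81² = 2.2478
With 9 standardized items, total variance = 9. Proportion = 2.2478/9 = 0.2498 → 24.98%.

24.98%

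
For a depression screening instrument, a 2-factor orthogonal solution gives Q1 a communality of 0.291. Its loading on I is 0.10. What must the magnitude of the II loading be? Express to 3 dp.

Under orthogonal rotation h² = Σλ², so λ_II² = h² − (0.0100) = 0.291 − 0.0100 = 0.2810.
|λ| = √0.2810 = 0.5301.

0.530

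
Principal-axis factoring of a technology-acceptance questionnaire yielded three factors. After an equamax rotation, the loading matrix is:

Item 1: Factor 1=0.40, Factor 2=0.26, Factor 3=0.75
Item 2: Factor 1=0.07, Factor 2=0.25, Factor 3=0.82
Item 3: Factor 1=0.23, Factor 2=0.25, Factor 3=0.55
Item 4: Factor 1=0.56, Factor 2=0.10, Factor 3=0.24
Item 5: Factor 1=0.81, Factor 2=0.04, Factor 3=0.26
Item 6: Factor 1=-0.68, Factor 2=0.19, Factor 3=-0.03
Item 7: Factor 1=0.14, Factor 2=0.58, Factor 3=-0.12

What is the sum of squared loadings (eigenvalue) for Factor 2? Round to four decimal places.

SS loadings for Factor 2 = 0.26² + 0.25² + 0.25² + 0.10² + 0.04² + 0.19² + 0.58² = 0.0676 + 0.0625 + 0.0625 + 0.0100 + 0.0016 + 0.0361 + 0.3364 = 0.5767

0.5767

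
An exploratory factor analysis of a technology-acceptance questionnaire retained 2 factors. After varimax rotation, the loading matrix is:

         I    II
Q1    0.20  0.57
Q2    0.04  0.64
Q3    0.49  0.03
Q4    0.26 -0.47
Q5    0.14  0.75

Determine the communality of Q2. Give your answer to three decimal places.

0.411

h² = 0.04² + 0.64² = 0.0016 + 0.4096 = 0.4112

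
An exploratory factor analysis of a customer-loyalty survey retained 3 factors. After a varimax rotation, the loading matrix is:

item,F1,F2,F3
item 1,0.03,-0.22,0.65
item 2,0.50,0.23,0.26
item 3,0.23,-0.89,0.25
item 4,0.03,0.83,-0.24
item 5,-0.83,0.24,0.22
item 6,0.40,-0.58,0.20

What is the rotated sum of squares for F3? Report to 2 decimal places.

SS loadings for F3 = 0.65² + 0.26² + 0.25² + (-0.24)² + 0.22² + 0.20² = 0.4225 + 0.0676 + 0.0625 + 0.0576 + 0.0484 + 0.0400 = 0.6986

0.70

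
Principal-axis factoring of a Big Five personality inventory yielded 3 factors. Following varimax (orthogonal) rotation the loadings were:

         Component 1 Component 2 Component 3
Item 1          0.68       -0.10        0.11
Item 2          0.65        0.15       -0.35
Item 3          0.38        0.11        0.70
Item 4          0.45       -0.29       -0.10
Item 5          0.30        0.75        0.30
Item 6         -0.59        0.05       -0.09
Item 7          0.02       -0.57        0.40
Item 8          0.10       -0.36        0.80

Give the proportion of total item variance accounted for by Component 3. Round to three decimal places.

0.192

SS loadings for Component 3 = 0.11² + (-0.35)² + 0.70² + (-0.10)² + 0.30² + (-0.09)² + 0.40² + 0.80² = 1.5327
Proportion of variance = 1.5327 / 8 = 0.1916.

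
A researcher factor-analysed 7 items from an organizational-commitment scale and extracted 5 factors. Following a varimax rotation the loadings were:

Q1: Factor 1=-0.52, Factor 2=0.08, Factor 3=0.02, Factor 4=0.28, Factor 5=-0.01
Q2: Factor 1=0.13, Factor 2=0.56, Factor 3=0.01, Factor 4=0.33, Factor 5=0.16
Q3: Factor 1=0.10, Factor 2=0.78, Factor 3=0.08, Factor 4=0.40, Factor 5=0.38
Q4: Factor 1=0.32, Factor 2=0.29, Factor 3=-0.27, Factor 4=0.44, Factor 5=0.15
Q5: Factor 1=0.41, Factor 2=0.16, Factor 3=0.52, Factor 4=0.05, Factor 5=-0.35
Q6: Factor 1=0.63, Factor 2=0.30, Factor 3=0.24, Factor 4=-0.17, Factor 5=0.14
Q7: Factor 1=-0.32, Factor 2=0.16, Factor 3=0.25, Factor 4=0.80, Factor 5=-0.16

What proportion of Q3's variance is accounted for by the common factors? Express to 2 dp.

0.93

h² = 0.10² + 0.78² + 0.08² + 0.40² + 0.38² = 0.0100 + 0.6084 + 0.0064 + 0.1600 + 0.1444 = 0.9292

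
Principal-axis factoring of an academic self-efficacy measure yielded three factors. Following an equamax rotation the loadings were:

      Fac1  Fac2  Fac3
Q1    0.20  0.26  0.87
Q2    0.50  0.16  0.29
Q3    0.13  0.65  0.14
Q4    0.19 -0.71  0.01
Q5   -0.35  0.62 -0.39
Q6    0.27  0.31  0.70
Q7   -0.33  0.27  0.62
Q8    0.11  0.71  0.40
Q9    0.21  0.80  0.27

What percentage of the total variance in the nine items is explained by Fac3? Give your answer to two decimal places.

SS loadings for Fac3 = 0.87² + 0.29² + 0.14² + 0.01² + (-0.39)² + 0.70² + 0.62² + 0.40² + 0.27² = 2.1201
With 9 standardized items, total variance = 9. Proportion = 2.1201/9 = 0.2356 → 23.56%.

23.56%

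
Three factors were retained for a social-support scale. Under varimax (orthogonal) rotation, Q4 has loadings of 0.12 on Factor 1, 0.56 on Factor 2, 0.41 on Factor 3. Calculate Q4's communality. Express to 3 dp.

h² = 0.12² + 0.56² + 0.41² = 0.0144 + 0.3136 + 0.1681 = 0.4961

0.496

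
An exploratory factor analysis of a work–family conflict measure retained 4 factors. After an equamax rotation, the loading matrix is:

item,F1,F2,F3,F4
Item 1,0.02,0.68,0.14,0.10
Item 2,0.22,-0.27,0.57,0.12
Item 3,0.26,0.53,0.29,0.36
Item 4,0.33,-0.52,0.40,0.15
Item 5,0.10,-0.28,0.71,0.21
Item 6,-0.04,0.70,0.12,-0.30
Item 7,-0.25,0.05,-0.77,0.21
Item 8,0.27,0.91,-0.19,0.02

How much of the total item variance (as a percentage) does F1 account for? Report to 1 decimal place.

SS loadings for F1 = 0.02² + 0.22² + 0.26² + 0.33² + 0.10² + (-0.04)² + (-0.25)² + 0.27² = 0.3723
With 8 standardized items, total variance = 8. Proportion = 0.3723/8 = 0.0465 → 4.65%.

4.7%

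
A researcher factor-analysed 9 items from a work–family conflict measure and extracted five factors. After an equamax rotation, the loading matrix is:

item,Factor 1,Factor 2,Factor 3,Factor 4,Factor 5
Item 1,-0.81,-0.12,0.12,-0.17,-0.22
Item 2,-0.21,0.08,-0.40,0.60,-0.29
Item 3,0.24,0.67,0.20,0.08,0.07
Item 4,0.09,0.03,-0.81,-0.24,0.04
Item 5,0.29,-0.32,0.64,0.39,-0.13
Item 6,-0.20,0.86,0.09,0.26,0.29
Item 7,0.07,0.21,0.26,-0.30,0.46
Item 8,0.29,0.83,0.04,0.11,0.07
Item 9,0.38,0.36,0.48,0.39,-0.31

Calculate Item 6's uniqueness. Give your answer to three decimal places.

h² = (-0.20)² + 0.86² + 0.09² + 0.26² + 0.29² = 0.0400 + 0.7396 + 0.0081 + 0.0676 + 0.0841 = 0.9394
Uniqueness u² = 1 − h² = 1 − 0.9394 = 0.0606

0.061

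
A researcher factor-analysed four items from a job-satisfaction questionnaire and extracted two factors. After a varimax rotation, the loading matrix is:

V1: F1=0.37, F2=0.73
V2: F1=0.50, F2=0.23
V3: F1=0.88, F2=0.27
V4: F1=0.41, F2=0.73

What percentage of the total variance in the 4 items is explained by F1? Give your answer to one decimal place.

SS loadings for F1 = 0.37² + 0.50² + 0.88² + 0.41² = 1.3294
With 4 standardized items, total variance = 4. Proportion = 1.3294/4 = 0.3323 → 33.23%.

33.2%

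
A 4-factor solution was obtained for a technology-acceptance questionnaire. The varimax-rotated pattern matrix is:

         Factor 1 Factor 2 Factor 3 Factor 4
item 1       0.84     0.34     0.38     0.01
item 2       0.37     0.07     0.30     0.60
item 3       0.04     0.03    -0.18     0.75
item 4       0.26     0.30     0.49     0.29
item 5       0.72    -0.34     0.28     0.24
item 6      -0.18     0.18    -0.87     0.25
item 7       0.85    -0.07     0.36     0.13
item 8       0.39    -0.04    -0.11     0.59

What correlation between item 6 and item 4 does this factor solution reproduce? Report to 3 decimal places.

r̂ = Σ λ_i·λ_j across factors = (-0.18)(0.26) + (0.18)(0.30) + (-0.87)(0.49) + (0.25)(0.29)
  = -0.0468 +0.0540 -0.4263 +0.0725 = -0.3466

-0.347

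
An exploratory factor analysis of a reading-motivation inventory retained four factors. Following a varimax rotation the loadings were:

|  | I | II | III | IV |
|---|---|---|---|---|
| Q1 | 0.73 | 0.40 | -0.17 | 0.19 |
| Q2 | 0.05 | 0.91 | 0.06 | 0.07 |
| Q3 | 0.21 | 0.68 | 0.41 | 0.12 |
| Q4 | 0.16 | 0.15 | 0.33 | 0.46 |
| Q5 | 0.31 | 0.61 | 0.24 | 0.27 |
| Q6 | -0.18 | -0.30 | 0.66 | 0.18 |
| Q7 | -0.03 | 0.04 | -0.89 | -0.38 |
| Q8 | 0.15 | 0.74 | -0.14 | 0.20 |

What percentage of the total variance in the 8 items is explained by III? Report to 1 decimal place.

SS loadings for III = (-0.17)² + 0.06² + 0.41² + 0.33² + 0.24² + 0.66² + (-0.89)² + (-0.14)² = 1.6144
With 8 standardized items, total variance = 8. Proportion = 1.6144/8 = 0.2018 → 20.18%.

20.2%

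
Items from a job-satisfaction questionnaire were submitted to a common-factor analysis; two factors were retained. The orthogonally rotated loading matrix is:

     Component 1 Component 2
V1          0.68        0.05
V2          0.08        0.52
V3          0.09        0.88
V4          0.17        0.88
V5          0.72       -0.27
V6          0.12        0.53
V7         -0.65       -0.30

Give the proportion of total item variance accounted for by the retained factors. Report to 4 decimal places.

SS loadings by factor: 1.4611, 2.2655; total = 3.7266.
Total variance with 7 standardized items is 7, so the solution explains 3.7266/7 = 0.5324.

0.5324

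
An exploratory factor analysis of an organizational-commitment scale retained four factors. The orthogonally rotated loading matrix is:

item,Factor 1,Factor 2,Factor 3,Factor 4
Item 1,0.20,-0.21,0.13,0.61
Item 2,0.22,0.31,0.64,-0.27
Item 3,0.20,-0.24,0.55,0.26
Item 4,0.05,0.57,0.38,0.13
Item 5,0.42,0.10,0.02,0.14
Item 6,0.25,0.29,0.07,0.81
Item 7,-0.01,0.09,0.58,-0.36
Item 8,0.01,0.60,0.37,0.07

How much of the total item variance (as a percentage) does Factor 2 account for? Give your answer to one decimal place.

SS loadings for Factor 2 = (-0.21)² + 0.31² + (-0.24)² + 0.57² + 0.10² + 0.29² + 0.09² + 0.60² = 0.9849
With 8 standardized items, total variance = 8. Proportion = 0.9849/8 = 0.1231 → 12.31%.

12.3%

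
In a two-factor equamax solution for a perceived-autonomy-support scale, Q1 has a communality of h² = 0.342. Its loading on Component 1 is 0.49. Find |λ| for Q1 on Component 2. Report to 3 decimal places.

Under orthogonal rotation h² = Σλ², so λ_Component 2² = h² − (0.2401) = 0.342 − 0.2401 = 0.1019.
|λ| = √0.1019 = 0.3192.

0.319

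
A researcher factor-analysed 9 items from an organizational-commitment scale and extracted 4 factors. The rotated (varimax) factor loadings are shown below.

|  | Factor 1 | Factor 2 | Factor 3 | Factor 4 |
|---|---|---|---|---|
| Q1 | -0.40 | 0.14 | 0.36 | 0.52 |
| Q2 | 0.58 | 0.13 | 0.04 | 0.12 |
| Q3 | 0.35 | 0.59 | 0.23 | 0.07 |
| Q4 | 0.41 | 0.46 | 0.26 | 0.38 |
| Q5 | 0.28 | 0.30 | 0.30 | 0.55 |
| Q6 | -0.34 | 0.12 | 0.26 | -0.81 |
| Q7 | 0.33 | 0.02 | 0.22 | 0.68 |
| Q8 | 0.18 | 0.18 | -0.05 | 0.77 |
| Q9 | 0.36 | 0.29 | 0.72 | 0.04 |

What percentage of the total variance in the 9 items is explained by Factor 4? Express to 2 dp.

SS loadings for Factor 4 = 0.52² + 0.12² + 0.07² + 0.38² + 0.55² + (-0.81)² + 0.68² + 0.77² + 0.04² = 2.4496
With 9 standardized items, total variance = 9. Proportion = 2.4496/9 = 0.2722 → 27.22%.

27.22%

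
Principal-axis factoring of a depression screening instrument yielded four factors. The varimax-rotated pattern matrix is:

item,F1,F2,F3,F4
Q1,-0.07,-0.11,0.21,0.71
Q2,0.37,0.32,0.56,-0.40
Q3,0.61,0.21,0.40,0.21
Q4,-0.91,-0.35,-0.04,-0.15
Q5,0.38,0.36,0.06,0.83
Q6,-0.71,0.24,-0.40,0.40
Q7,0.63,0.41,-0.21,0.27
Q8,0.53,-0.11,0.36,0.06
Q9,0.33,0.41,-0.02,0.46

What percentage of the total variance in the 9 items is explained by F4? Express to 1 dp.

SS loadings for F4 = 0.71² + (-0.40)² + 0.21² + (-0.15)² + 0.83² + 0.40² + 0.27² + 0.06² + 0.46² = 1.8677
With 9 standardized items, total variance = 9. Proportion = 1.8677/9 = 0.2075 → 20.75%.

20.8%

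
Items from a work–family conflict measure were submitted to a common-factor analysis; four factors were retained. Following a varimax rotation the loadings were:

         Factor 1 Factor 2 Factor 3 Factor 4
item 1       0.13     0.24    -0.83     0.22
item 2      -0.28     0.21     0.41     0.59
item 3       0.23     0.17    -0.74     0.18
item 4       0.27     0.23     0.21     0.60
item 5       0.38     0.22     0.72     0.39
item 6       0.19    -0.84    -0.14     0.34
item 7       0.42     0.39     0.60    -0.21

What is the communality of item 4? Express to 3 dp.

h² = 0.27² + 0.23² + 0.21² + 0.60² = 0.0729 + 0.0529 + 0.0441 + 0.3600 = 0.5299

0.530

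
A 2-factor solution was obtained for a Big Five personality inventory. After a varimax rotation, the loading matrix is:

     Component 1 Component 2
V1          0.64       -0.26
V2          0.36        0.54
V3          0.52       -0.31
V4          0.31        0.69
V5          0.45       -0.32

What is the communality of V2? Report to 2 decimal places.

h² = 0.36² + 0.54² = 0.1296 + 0.2916 = 0.4212

0.42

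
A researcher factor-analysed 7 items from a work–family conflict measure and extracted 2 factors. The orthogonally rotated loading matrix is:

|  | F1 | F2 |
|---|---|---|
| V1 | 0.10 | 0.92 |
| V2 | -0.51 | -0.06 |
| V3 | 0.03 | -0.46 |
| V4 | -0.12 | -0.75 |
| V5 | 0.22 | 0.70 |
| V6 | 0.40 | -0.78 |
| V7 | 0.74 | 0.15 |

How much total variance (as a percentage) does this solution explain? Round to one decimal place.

54.1%

SS loadings by factor: 1.0414, 2.7450; total = 3.7864.
Total variance with 7 standardized items is 7, so the solution explains 3.7864/7 = 0.5409 = 54.09%.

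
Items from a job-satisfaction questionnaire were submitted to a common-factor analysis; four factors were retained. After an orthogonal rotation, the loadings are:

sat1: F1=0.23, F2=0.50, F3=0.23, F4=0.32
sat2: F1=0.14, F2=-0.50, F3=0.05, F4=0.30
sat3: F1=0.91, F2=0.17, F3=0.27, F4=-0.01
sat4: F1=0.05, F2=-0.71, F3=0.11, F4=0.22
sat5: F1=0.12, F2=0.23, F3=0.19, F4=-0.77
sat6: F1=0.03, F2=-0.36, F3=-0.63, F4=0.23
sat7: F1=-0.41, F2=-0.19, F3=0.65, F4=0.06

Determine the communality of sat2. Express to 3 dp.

h² = 0.14² + (-0.50)² + 0.05² + 0.30² = 0.0196 + 0.2500 + 0.0025 + 0.0900 = 0.3621

0.362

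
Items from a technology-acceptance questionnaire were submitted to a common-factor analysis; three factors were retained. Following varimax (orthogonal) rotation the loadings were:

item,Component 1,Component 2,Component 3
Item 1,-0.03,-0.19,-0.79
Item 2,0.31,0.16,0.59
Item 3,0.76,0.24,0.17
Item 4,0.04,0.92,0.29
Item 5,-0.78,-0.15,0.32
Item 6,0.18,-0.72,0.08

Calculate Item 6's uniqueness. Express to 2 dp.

0.44

h² = 0.18² + (-0.72)² + 0.08² = 0.0324 + 0.5184 + 0.0064 = 0.5572
Uniqueness u² = 1 − h² = 1 − 0.5572 = 0.4428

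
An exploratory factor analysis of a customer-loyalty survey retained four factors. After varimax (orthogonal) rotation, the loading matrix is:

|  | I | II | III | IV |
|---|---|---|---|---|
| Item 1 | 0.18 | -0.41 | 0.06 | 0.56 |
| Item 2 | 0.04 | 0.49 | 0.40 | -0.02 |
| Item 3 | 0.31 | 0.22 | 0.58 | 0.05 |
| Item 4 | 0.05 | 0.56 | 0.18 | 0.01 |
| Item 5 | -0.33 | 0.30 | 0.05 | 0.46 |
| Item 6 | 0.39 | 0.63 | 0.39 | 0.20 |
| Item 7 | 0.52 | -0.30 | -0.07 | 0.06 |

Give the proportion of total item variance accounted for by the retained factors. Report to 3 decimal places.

Communalities: 0.5177, 0.4021, 0.4834, 0.3486, 0.4130, 0.7411, 0.3689; Σh² = 3.2748.
Total variance with 7 standardized items is 7, so the solution explains 3.2748/7 = 0.4678.

0.468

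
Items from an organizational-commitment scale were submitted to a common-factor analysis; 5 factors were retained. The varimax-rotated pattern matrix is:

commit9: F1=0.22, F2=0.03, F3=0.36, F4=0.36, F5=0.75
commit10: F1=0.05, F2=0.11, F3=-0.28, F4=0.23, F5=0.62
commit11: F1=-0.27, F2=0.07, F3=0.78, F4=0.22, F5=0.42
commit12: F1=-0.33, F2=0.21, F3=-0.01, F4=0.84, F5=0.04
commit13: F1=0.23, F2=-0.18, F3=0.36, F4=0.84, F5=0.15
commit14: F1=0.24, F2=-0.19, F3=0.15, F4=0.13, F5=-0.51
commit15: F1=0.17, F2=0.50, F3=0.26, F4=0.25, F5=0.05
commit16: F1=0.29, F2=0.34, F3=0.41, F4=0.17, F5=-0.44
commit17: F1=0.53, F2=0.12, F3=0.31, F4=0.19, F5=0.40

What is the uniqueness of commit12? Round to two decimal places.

0.14

h² = (-0.33)² + 0.21² + (-0.01)² + 0.84² + 0.04² = 0.1089 + 0.0441 + 0.0001 + 0.7056 + 0.0016 = 0.8603
Uniqueness u² = 1 − h² = 1 − 0.8603 = 0.1397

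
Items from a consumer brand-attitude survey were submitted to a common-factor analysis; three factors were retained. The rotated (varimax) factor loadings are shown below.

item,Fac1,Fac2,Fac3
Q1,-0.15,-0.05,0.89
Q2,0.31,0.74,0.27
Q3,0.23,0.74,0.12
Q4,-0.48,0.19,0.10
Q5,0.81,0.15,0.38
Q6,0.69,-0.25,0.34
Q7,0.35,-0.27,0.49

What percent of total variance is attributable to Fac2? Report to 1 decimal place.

SS loadings for Fac2 = (-0.05)² + 0.74² + 0.74² + 0.19² + 0.15² + (-0.25)² + (-0.27)² = 1.2917
With 7 standardized items, total variance = 7. Proportion = 1.2917/7 = 0.1845 → 18.45%.

18.5%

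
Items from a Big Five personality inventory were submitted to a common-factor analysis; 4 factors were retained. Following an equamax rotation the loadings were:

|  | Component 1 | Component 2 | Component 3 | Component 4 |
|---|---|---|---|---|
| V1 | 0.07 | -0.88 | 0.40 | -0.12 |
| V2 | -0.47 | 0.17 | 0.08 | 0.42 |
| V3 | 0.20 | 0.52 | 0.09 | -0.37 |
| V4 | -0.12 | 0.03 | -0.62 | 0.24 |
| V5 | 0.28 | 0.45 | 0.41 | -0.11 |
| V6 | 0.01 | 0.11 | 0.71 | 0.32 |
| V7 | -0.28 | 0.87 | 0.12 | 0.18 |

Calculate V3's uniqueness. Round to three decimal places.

h² = 0.20² + 0.52² + 0.09² + (-0.37)² = 0.0400 + 0.2704 + 0.0081 + 0.1369 = 0.4554
Uniqueness u² = 1 − h² = 1 − 0.4554 = 0.5446

0.545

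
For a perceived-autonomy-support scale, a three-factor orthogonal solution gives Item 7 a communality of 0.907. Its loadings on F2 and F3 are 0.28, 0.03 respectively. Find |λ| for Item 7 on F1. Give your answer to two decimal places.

0.91

Under orthogonal rotation h² = Σλ², so λ_F1² = h² − (0.0793) = 0.907 − 0.0793 = 0.8277.
|λ| = √0.8277 = 0.9098.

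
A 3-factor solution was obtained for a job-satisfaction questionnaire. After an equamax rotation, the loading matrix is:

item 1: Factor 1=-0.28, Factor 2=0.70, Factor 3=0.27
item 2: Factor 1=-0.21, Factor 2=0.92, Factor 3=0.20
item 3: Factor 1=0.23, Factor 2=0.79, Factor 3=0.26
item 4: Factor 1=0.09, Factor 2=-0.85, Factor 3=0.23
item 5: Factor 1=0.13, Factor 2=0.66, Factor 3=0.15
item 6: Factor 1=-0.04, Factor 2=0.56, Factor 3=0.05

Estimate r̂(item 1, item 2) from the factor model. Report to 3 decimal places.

0.757

r̂ = Σ λ_i·λ_j across factors = (-0.28)(-0.21) + (0.70)(0.92) + (0.27)(0.20)
  = +0.0588 +0.6440 +0.0540 = 0.7568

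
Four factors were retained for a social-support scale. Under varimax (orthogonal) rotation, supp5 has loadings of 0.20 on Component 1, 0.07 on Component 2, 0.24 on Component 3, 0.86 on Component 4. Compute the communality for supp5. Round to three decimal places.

0.842

h² = 0.20² + 0.07² + 0.24² + 0.86² = 0.0400 + 0.0049 + 0.0576 + 0.7396 = 0.8421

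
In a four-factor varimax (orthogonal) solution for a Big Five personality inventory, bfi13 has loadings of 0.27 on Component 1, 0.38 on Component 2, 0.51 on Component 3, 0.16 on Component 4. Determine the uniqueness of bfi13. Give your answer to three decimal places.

0.497

h² = 0.27² + 0.38² + 0.51² + 0.16² = 0.0729 + 0.1444 + 0.2601 + 0.0256 = 0.5030
Uniqueness u² = 1 − h² = 1 − 0.5030 = 0.4970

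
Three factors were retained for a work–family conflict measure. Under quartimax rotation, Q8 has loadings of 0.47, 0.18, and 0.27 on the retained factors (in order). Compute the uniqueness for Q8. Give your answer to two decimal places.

h² = 0.47² + 0.18² + 0.27² = 0.2209 + 0.0324 + 0.0729 = 0.3262
Uniqueness u² = 1 − h² = 1 − 0.3262 = 0.6738

0.67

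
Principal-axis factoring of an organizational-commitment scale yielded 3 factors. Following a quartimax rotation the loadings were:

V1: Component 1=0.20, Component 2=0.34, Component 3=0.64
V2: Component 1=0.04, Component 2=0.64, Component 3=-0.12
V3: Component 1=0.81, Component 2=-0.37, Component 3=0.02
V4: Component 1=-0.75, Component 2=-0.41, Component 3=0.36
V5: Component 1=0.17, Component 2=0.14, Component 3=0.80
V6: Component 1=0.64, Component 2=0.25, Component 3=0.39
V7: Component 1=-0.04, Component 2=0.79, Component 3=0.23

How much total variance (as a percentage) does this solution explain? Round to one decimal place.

66.2%

Communalities: 0.5652, 0.4256, 0.7934, 0.8602, 0.6885, 0.6242, 0.6786; Σh² = 4.6357.
Total variance with 7 standardized items is 7, so the solution explains 4.6357/7 = 0.6622 = 66.22%.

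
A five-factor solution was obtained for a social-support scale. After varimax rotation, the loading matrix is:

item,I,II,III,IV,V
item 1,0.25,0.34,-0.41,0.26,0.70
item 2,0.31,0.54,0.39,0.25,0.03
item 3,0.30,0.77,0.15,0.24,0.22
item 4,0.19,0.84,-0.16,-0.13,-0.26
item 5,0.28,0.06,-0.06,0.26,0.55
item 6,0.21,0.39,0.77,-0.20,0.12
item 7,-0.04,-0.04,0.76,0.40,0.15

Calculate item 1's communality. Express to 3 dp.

0.904

h² = 0.25² + 0.34² + (-0.41)² + 0.26² + 0.70² = 0.0625 + 0.1156 + 0.1681 + 0.0676 + 0.4900 = 0.9038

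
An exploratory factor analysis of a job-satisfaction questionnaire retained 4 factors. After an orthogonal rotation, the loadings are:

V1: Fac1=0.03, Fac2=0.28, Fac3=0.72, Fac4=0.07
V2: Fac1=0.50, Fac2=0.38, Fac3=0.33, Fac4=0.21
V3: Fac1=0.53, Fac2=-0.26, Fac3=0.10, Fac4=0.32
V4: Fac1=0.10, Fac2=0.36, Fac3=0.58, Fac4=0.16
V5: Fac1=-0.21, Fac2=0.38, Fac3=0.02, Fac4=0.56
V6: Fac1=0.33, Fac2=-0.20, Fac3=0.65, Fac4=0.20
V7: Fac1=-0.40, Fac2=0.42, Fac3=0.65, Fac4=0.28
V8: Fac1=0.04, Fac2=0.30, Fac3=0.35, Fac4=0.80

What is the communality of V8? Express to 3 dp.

0.854

h² = 0.04² + 0.30² + 0.35² + 0.80² = 0.0016 + 0.0900 + 0.1225 + 0.6400 = 0.8541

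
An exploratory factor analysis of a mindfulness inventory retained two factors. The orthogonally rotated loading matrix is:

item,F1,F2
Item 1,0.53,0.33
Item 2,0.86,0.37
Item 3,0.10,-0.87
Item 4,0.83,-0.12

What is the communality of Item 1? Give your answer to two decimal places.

h² = 0.53² + 0.33² = 0.2809 + 0.1089 = 0.3898

0.39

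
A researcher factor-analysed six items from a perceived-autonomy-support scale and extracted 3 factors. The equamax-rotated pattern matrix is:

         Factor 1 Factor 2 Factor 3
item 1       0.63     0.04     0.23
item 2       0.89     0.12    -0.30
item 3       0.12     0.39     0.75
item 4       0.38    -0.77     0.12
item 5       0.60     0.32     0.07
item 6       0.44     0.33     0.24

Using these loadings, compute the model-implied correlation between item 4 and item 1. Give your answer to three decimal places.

0.236

r̂ = Σ λ_i·λ_j across factors = (0.38)(0.63) + (-0.77)(0.04) + (0.12)(0.23)
  = +0.2394 -0.0308 +0.0276 = 0.2362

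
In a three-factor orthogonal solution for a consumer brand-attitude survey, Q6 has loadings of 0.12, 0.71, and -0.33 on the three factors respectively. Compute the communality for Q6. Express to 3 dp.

h² = 0.12² + 0.71² + (-0.33)² = 0.0144 + 0.5041 + 0.1089 = 0.6274

0.627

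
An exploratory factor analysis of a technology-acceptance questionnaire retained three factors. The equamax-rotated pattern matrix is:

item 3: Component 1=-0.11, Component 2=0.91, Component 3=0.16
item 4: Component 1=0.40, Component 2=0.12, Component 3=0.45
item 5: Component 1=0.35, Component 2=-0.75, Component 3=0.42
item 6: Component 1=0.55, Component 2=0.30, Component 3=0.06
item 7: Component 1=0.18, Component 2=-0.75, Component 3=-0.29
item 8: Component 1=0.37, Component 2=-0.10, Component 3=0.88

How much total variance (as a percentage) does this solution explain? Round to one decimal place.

68.3%

SS loadings by factor: 0.7664, 2.0675, 1.2666; total = 4.1005.
Total variance with 6 standardized items is 6, so the solution explains 4.1005/6 = 0.6834 = 68.34%.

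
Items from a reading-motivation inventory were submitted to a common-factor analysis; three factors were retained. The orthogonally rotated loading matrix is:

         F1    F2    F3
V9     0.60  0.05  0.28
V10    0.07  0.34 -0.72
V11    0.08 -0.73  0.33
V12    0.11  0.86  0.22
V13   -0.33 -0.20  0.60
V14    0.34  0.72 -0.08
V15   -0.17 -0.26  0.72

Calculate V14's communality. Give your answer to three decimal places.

0.640

h² = 0.34² + 0.72² + (-0.08)² = 0.1156 + 0.5184 + 0.0064 = 0.6404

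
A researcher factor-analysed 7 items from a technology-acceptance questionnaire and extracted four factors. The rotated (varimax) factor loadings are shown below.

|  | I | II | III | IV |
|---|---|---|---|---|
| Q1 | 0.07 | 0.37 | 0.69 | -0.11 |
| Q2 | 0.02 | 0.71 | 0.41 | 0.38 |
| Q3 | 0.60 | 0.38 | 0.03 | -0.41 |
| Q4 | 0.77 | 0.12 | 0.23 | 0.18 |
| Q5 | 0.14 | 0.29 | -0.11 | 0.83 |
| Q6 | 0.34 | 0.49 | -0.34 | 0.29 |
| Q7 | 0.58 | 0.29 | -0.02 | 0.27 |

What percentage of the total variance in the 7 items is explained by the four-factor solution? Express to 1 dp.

SS loadings by factor: 1.4298, 1.2081, 0.8261, 1.2029; total = 4.6669.
Total variance with 7 standardized items is 7, so the solution explains 4.6669/7 = 0.6667 = 66.67%.

66.7%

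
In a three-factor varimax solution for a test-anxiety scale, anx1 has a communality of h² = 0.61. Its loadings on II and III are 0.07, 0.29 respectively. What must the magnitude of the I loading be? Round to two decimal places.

Under orthogonal rotation h² = Σλ², so λ_I² = h² − (0.0890) = 0.61 − 0.0890 = 0.5210.
|λ| = √0.5210 = 0.7218.

0.72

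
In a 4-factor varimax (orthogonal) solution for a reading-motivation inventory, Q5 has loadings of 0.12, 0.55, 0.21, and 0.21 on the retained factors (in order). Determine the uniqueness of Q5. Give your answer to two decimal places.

h² = 0.12² + 0.55² + 0.21² + 0.21² = 0.0144 + 0.3025 + 0.0441 + 0.0441 = 0.4051
Uniqueness u² = 1 − h² = 1 − 0.4051 = 0.5949

0.59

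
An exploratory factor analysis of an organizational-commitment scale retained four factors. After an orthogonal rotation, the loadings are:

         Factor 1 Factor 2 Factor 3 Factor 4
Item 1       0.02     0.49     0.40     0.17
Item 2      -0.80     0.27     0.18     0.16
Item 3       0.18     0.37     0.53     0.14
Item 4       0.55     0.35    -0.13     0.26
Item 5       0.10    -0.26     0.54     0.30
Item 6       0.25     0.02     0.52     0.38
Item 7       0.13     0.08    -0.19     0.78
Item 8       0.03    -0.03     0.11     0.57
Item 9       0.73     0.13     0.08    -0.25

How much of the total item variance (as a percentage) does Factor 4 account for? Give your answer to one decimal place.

SS loadings for Factor 4 = 0.17² + 0.16² + 0.14² + 0.26² + 0.30² + 0.38² + 0.78² + 0.57² + (-0.25)² = 1.3719
With 9 standardized items, total variance = 9. Proportion = 1.3719/9 = 0.1524 → 15.24%.

15.2%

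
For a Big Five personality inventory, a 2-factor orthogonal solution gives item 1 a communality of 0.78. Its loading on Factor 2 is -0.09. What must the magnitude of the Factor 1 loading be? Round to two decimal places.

Under orthogonal rotation h² = Σλ², so λ_Factor 1² = h² − (0.0081) = 0.78 − 0.0081 = 0.7719.
|λ| = √0.7719 = 0.8786.

0.88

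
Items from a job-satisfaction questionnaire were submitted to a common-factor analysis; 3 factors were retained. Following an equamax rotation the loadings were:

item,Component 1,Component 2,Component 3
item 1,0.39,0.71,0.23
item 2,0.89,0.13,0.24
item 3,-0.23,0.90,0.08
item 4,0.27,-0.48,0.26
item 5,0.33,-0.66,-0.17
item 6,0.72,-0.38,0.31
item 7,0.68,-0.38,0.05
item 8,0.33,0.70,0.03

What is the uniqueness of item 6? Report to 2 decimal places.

h² = 0.72² + (-0.38)² + 0.31² = 0.5184 + 0.1444 + 0.0961 = 0.7589
Uniqueness u² = 1 − h² = 1 − 0.7589 = 0.2411

0.24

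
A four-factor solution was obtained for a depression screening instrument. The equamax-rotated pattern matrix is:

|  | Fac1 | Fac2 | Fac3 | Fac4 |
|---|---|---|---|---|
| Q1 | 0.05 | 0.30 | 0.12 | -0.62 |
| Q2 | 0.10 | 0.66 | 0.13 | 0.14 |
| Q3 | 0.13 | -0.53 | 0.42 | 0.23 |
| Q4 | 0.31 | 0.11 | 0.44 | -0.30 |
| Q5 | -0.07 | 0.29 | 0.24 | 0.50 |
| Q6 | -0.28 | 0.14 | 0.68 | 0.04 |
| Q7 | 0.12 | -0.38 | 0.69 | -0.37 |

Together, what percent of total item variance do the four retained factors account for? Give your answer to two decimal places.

SS loadings by factor: 0.2232, 1.0667, 1.3974, 0.9354; total = 3.6227.
Total variance with 7 standardized items is 7, so the solution explains 3.6227/7 = 0.5175 = 51.75%.

51.75%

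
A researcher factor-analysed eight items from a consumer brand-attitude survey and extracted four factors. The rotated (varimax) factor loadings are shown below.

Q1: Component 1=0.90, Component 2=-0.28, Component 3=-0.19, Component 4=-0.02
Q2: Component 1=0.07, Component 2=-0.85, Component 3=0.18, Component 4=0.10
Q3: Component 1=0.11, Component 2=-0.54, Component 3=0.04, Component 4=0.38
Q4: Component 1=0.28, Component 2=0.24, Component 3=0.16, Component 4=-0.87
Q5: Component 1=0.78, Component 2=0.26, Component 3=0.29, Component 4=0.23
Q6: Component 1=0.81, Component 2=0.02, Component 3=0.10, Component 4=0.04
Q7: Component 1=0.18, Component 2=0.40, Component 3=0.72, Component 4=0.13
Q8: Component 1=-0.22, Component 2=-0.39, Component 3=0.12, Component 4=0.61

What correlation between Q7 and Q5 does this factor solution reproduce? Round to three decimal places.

r̂ = Σ λ_i·λ_j across factors = (0.18)(0.78) + (0.40)(0.26) + (0.72)(0.29) + (0.13)(0.23)
  = +0.1404 +0.1040 +0.2088 +0.0299 = 0.4831

0.483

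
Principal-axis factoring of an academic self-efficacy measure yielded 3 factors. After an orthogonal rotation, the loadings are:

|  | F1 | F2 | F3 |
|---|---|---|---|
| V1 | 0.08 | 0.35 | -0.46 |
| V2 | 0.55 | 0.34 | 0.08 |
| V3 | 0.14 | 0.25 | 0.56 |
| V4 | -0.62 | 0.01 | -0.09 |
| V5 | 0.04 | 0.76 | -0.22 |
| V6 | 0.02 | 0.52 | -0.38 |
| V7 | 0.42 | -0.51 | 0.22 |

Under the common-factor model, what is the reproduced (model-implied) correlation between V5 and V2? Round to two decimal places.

r̂ = Σ λ_i·λ_j across factors = (0.04)(0.55) + (0.76)(0.34) + (-0.22)(0.08)
  = +0.0220 +0.2584 -0.0176 = 0.2628

0.26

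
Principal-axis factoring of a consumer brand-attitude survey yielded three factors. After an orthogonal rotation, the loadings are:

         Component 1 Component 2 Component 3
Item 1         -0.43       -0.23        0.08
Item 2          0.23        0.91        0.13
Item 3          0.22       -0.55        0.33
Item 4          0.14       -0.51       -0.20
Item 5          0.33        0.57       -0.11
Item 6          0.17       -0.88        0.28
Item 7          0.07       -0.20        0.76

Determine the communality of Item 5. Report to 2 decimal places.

h² = 0.33² + 0.57² + (-0.11)² = 0.1089 + 0.3249 + 0.0121 = 0.4459

0.45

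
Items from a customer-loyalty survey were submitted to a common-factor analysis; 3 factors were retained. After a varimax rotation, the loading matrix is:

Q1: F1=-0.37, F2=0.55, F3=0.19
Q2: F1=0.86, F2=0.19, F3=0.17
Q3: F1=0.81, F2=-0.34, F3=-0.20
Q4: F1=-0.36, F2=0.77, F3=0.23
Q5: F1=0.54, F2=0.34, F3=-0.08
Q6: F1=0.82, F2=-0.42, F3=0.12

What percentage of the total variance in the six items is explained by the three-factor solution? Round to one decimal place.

69.1%

Communalities: 0.4755, 0.8046, 0.8117, 0.7754, 0.4136, 0.8632; Σh² = 4.1440.
Total variance with 6 standardized items is 6, so the solution explains 4.1440/6 = 0.6907 = 69.07%.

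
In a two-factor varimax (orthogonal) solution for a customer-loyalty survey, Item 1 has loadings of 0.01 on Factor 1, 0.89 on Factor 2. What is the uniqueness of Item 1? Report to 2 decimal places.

0.21

h² = 0.01² + 0.89² = 0.0001 + 0.7921 = 0.7922
Uniqueness u² = 1 − h² = 1 − 0.7922 = 0.2078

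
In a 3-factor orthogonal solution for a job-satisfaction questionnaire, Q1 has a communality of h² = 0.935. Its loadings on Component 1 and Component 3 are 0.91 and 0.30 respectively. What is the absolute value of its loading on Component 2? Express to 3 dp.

0.130

Under orthogonal rotation h² = Σλ², so λ_Component 2² = h² − (0.9181) = 0.935 − 0.9181 = 0.0169.
|λ| = √0.0169 = 0.1300.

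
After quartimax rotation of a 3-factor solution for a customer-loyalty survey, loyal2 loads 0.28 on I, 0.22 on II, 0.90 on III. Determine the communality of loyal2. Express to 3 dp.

h² = 0.28² + 0.22² + 0.90² = 0.0784 + 0.0484 + 0.8100 = 0.9368

0.937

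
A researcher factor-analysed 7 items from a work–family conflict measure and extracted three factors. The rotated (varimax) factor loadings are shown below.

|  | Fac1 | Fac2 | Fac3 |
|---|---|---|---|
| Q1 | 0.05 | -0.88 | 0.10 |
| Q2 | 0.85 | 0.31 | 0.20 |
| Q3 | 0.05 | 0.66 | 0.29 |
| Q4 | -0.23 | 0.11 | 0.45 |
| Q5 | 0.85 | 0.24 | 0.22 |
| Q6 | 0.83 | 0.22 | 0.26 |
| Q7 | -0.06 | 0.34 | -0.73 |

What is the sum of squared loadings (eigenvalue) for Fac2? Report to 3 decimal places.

SS loadings for Fac2 = (-0.88)² + 0.31² + 0.66² + 0.11² + 0.24² + 0.22² + 0.34² = 0.7744 + 0.0961 + 0.4356 + 0.0121 + 0.0576 + 0.0484 + 0.1156 = 1.5398

1.540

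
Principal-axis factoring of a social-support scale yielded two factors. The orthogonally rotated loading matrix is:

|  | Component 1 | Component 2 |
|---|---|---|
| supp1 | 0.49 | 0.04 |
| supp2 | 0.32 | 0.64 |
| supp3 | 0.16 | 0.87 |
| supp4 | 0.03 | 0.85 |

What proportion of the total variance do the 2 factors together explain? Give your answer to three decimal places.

Communalities: 0.2417, 0.5120, 0.7825, 0.7234; Σh² = 2.2596.
Total variance with 4 standardized items is 4, so the solution explains 2.2596/4 = 0.5649.

0.565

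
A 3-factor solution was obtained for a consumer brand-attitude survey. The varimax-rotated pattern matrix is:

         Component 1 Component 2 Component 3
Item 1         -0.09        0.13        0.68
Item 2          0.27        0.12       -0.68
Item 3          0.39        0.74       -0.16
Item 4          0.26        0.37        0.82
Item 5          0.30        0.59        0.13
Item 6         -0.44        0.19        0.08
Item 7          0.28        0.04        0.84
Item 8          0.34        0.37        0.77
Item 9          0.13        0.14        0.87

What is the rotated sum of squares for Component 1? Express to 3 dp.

SS loadings for Component 1 = (-0.09)² + 0.27² + 0.39² + 0.26² + 0.30² + (-0.44)² + 0.28² + 0.34² + 0.13² = 0.0081 + 0.0729 + 0.1521 + 0.0676 + 0.0900 + 0.1936 + 0.0784 + 0.1156 + 0.0169 = 0.7952

0.795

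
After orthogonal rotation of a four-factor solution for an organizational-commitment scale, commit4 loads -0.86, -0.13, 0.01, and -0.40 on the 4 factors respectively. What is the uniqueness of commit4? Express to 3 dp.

h² = (-0.86)² + (-0.13)² + 0.01² + (-0.40)² = 0.7396 + 0.0169 + 0.0001 + 0.1600 = 0.9166
Uniqueness u² = 1 − h² = 1 − 0.9166 = 0.0834

0.083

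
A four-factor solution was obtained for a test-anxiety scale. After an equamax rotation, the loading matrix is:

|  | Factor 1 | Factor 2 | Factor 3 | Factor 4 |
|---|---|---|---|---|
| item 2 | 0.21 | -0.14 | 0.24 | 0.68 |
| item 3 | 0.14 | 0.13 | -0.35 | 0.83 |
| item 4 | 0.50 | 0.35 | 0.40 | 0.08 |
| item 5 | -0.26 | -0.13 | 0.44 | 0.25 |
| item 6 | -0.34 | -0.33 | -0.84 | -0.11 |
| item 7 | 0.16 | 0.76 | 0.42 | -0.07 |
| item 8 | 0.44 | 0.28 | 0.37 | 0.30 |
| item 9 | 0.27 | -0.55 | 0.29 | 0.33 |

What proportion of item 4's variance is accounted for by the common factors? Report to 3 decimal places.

h² = 0.50² + 0.35² + 0.40² + 0.08² = 0.2500 + 0.1225 + 0.1600 + 0.0064 = 0.5389

0.539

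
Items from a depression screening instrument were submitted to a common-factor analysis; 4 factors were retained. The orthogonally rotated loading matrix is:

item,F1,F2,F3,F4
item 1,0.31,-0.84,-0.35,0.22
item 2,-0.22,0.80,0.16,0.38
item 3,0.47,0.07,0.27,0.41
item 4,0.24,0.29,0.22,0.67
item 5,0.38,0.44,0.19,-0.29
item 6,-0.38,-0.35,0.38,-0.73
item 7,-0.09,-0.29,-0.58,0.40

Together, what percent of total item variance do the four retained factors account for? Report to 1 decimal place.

70.4%

Communalities: 0.9726, 0.8584, 0.4668, 0.6390, 0.4582, 0.9442, 0.5886; Σh² = 4.9278.
Total variance with 7 standardized items is 7, so the solution explains 4.9278/7 = 0.7040 = 70.40%.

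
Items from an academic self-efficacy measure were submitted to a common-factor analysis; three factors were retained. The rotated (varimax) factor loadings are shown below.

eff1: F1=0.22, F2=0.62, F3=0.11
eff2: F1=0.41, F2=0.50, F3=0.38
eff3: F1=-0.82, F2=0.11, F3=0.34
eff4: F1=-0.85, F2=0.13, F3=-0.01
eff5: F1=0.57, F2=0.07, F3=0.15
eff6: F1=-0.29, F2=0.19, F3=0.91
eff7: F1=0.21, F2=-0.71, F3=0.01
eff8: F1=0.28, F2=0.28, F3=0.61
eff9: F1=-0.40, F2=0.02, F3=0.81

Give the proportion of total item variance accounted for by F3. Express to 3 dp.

SS loadings for F3 = 0.11² + 0.38² + 0.34² + (-0.01)² + 0.15² + 0.91² + 0.01² + 0.61² + 0.81² = 2.1511
Proportion of variance = 2.1511 / 9 = 0.2390.

0.239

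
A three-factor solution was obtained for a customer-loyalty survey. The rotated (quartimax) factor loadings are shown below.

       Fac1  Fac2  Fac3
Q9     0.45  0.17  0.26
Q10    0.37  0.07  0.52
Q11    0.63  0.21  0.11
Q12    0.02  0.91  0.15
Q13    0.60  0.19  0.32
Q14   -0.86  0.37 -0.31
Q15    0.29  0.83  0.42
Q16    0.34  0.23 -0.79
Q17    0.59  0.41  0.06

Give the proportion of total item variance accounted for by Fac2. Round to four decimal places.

SS loadings for Fac2 = 0.17² + 0.07² + 0.21² + 0.91² + 0.19² + 0.37² + 0.83² + 0.23² + 0.41² = 1.9889
Proportion of variance = 1.9889 / 9 = 0.2210.

0.2210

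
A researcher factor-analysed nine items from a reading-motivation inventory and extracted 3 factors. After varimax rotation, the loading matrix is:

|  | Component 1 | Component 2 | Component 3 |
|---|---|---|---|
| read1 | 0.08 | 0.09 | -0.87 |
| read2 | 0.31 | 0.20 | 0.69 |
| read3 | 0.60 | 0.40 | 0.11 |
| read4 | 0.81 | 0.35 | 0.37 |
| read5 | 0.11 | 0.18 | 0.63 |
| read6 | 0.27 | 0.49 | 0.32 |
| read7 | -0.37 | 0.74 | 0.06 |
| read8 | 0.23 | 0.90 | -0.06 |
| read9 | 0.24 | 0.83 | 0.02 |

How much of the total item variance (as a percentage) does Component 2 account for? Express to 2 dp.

29.44%

SS loadings for Component 2 = 0.09² + 0.20² + 0.40² + 0.35² + 0.18² + 0.49² + 0.74² + 0.90² + 0.83² = 2.6496
With 9 standardized items, total variance = 9. Proportion = 2.6496/9 = 0.2944 → 29.44%.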